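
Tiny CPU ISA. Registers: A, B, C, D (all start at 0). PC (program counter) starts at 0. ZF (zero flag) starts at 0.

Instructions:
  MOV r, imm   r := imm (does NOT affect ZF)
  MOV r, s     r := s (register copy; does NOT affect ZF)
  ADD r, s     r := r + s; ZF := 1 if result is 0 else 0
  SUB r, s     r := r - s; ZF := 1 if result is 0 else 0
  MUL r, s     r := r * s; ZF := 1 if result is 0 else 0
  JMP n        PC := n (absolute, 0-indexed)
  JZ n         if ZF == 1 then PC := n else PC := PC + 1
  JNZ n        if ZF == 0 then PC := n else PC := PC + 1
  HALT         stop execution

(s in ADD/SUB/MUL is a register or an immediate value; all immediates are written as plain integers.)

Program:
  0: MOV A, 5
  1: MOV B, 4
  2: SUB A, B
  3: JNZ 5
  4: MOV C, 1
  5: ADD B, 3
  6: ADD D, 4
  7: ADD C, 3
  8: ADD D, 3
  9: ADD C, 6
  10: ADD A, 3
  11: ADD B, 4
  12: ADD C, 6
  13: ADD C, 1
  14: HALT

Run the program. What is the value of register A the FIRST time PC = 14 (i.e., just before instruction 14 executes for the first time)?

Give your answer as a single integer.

Step 1: PC=0 exec 'MOV A, 5'. After: A=5 B=0 C=0 D=0 ZF=0 PC=1
Step 2: PC=1 exec 'MOV B, 4'. After: A=5 B=4 C=0 D=0 ZF=0 PC=2
Step 3: PC=2 exec 'SUB A, B'. After: A=1 B=4 C=0 D=0 ZF=0 PC=3
Step 4: PC=3 exec 'JNZ 5'. After: A=1 B=4 C=0 D=0 ZF=0 PC=5
Step 5: PC=5 exec 'ADD B, 3'. After: A=1 B=7 C=0 D=0 ZF=0 PC=6
Step 6: PC=6 exec 'ADD D, 4'. After: A=1 B=7 C=0 D=4 ZF=0 PC=7
Step 7: PC=7 exec 'ADD C, 3'. After: A=1 B=7 C=3 D=4 ZF=0 PC=8
Step 8: PC=8 exec 'ADD D, 3'. After: A=1 B=7 C=3 D=7 ZF=0 PC=9
Step 9: PC=9 exec 'ADD C, 6'. After: A=1 B=7 C=9 D=7 ZF=0 PC=10
Step 10: PC=10 exec 'ADD A, 3'. After: A=4 B=7 C=9 D=7 ZF=0 PC=11
Step 11: PC=11 exec 'ADD B, 4'. After: A=4 B=11 C=9 D=7 ZF=0 PC=12
Step 12: PC=12 exec 'ADD C, 6'. After: A=4 B=11 C=15 D=7 ZF=0 PC=13
Step 13: PC=13 exec 'ADD C, 1'. After: A=4 B=11 C=16 D=7 ZF=0 PC=14
First time PC=14: A=4

4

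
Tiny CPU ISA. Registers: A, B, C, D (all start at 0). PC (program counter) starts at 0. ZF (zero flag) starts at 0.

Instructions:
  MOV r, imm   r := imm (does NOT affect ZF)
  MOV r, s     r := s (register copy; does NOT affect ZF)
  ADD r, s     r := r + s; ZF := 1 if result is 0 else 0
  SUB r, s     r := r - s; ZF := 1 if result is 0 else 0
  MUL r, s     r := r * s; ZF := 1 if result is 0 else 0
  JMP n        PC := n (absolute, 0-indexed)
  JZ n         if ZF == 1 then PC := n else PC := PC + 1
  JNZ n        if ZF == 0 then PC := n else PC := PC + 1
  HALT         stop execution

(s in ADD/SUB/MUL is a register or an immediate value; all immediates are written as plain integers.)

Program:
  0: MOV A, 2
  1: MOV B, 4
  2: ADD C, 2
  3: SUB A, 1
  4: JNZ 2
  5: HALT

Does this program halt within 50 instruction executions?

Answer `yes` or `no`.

Answer: yes

Derivation:
Step 1: PC=0 exec 'MOV A, 2'. After: A=2 B=0 C=0 D=0 ZF=0 PC=1
Step 2: PC=1 exec 'MOV B, 4'. After: A=2 B=4 C=0 D=0 ZF=0 PC=2
Step 3: PC=2 exec 'ADD C, 2'. After: A=2 B=4 C=2 D=0 ZF=0 PC=3
Step 4: PC=3 exec 'SUB A, 1'. After: A=1 B=4 C=2 D=0 ZF=0 PC=4
Step 5: PC=4 exec 'JNZ 2'. After: A=1 B=4 C=2 D=0 ZF=0 PC=2
Step 6: PC=2 exec 'ADD C, 2'. After: A=1 B=4 C=4 D=0 ZF=0 PC=3
Step 7: PC=3 exec 'SUB A, 1'. After: A=0 B=4 C=4 D=0 ZF=1 PC=4
Step 8: PC=4 exec 'JNZ 2'. After: A=0 B=4 C=4 D=0 ZF=1 PC=5
Step 9: PC=5 exec 'HALT'. After: A=0 B=4 C=4 D=0 ZF=1 PC=5 HALTED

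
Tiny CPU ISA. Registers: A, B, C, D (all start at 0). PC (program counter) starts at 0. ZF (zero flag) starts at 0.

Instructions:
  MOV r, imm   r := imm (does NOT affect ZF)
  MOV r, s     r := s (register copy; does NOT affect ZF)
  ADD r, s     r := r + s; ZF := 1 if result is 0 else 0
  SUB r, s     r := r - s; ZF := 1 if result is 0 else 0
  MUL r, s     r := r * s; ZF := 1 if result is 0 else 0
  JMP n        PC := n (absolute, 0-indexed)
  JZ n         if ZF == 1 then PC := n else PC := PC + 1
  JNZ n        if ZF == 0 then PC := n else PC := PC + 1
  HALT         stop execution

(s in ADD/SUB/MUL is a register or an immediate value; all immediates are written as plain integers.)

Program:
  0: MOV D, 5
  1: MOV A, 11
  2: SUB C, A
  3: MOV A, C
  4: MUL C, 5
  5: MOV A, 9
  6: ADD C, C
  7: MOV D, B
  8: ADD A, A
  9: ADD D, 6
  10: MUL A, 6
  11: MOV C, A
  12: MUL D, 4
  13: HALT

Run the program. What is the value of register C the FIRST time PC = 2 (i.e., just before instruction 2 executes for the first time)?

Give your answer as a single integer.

Step 1: PC=0 exec 'MOV D, 5'. After: A=0 B=0 C=0 D=5 ZF=0 PC=1
Step 2: PC=1 exec 'MOV A, 11'. After: A=11 B=0 C=0 D=5 ZF=0 PC=2
First time PC=2: C=0

0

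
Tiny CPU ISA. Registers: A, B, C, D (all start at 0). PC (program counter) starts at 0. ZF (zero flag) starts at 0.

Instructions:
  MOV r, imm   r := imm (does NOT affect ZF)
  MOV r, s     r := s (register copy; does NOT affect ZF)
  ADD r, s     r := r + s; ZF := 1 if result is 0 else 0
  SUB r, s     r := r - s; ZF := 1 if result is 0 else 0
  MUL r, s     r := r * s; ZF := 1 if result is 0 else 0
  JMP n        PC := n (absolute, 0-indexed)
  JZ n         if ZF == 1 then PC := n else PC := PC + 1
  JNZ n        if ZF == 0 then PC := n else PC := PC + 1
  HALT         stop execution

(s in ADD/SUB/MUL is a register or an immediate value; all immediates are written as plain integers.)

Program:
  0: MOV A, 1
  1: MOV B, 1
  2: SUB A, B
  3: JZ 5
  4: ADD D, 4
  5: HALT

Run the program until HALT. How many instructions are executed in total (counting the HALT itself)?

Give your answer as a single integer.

Answer: 5

Derivation:
Step 1: PC=0 exec 'MOV A, 1'. After: A=1 B=0 C=0 D=0 ZF=0 PC=1
Step 2: PC=1 exec 'MOV B, 1'. After: A=1 B=1 C=0 D=0 ZF=0 PC=2
Step 3: PC=2 exec 'SUB A, B'. After: A=0 B=1 C=0 D=0 ZF=1 PC=3
Step 4: PC=3 exec 'JZ 5'. After: A=0 B=1 C=0 D=0 ZF=1 PC=5
Step 5: PC=5 exec 'HALT'. After: A=0 B=1 C=0 D=0 ZF=1 PC=5 HALTED
Total instructions executed: 5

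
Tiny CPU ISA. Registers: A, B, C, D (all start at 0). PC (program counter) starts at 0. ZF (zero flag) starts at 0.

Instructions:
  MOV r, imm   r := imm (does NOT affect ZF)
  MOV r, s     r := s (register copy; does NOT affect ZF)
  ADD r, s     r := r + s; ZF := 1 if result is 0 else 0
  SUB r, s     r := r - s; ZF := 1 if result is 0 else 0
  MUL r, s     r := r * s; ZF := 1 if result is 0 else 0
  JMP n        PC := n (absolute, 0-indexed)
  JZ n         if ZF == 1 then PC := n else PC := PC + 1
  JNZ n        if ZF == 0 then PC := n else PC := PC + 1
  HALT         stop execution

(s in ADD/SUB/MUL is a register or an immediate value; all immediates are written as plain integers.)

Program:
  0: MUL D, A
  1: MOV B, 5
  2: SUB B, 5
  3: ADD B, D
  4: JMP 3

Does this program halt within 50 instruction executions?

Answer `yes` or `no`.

Answer: no

Derivation:
Step 1: PC=0 exec 'MUL D, A'. After: A=0 B=0 C=0 D=0 ZF=1 PC=1
Step 2: PC=1 exec 'MOV B, 5'. After: A=0 B=5 C=0 D=0 ZF=1 PC=2
Step 3: PC=2 exec 'SUB B, 5'. After: A=0 B=0 C=0 D=0 ZF=1 PC=3
Step 4: PC=3 exec 'ADD B, D'. After: A=0 B=0 C=0 D=0 ZF=1 PC=4
Step 5: PC=4 exec 'JMP 3'. After: A=0 B=0 C=0 D=0 ZF=1 PC=3
State after step 5 equals state after step 3: the program is in a cycle of length 2 and will never halt.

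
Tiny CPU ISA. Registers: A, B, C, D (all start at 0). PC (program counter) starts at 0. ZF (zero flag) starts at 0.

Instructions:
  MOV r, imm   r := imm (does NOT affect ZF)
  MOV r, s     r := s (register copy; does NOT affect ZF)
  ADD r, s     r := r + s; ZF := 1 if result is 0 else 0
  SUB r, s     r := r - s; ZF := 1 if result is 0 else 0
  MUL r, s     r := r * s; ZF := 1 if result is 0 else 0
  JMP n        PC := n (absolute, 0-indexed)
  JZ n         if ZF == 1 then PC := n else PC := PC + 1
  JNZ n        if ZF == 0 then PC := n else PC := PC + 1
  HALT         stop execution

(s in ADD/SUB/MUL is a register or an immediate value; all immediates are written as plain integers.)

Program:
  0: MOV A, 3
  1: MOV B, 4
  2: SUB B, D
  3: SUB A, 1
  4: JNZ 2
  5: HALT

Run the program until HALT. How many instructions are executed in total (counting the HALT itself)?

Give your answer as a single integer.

Step 1: PC=0 exec 'MOV A, 3'. After: A=3 B=0 C=0 D=0 ZF=0 PC=1
Step 2: PC=1 exec 'MOV B, 4'. After: A=3 B=4 C=0 D=0 ZF=0 PC=2
Step 3: PC=2 exec 'SUB B, D'. After: A=3 B=4 C=0 D=0 ZF=0 PC=3
Step 4: PC=3 exec 'SUB A, 1'. After: A=2 B=4 C=0 D=0 ZF=0 PC=4
Step 5: PC=4 exec 'JNZ 2'. After: A=2 B=4 C=0 D=0 ZF=0 PC=2
Step 6: PC=2 exec 'SUB B, D'. After: A=2 B=4 C=0 D=0 ZF=0 PC=3
Step 7: PC=3 exec 'SUB A, 1'. After: A=1 B=4 C=0 D=0 ZF=0 PC=4
Step 8: PC=4 exec 'JNZ 2'. After: A=1 B=4 C=0 D=0 ZF=0 PC=2
Step 9: PC=2 exec 'SUB B, D'. After: A=1 B=4 C=0 D=0 ZF=0 PC=3
Step 10: PC=3 exec 'SUB A, 1'. After: A=0 B=4 C=0 D=0 ZF=1 PC=4
Step 11: PC=4 exec 'JNZ 2'. After: A=0 B=4 C=0 D=0 ZF=1 PC=5
Step 12: PC=5 exec 'HALT'. After: A=0 B=4 C=0 D=0 ZF=1 PC=5 HALTED
Total instructions executed: 12

Answer: 12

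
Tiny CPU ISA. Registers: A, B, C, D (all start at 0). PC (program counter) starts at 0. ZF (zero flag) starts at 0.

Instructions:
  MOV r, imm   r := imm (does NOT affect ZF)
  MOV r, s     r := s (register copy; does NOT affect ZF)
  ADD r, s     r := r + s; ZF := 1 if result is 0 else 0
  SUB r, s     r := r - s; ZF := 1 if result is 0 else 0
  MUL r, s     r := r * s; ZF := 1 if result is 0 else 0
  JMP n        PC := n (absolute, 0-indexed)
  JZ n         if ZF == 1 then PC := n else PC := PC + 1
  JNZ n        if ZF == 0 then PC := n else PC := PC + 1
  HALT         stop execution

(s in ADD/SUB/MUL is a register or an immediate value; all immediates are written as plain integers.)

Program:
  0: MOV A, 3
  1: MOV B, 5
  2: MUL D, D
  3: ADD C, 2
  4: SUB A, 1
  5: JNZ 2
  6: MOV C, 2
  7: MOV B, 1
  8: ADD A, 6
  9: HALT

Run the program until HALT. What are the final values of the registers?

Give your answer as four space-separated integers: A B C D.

Step 1: PC=0 exec 'MOV A, 3'. After: A=3 B=0 C=0 D=0 ZF=0 PC=1
Step 2: PC=1 exec 'MOV B, 5'. After: A=3 B=5 C=0 D=0 ZF=0 PC=2
Step 3: PC=2 exec 'MUL D, D'. After: A=3 B=5 C=0 D=0 ZF=1 PC=3
Step 4: PC=3 exec 'ADD C, 2'. After: A=3 B=5 C=2 D=0 ZF=0 PC=4
Step 5: PC=4 exec 'SUB A, 1'. After: A=2 B=5 C=2 D=0 ZF=0 PC=5
Step 6: PC=5 exec 'JNZ 2'. After: A=2 B=5 C=2 D=0 ZF=0 PC=2
Step 7: PC=2 exec 'MUL D, D'. After: A=2 B=5 C=2 D=0 ZF=1 PC=3
Step 8: PC=3 exec 'ADD C, 2'. After: A=2 B=5 C=4 D=0 ZF=0 PC=4
Step 9: PC=4 exec 'SUB A, 1'. After: A=1 B=5 C=4 D=0 ZF=0 PC=5
Step 10: PC=5 exec 'JNZ 2'. After: A=1 B=5 C=4 D=0 ZF=0 PC=2
Step 11: PC=2 exec 'MUL D, D'. After: A=1 B=5 C=4 D=0 ZF=1 PC=3
Step 12: PC=3 exec 'ADD C, 2'. After: A=1 B=5 C=6 D=0 ZF=0 PC=4
Step 13: PC=4 exec 'SUB A, 1'. After: A=0 B=5 C=6 D=0 ZF=1 PC=5
Step 14: PC=5 exec 'JNZ 2'. After: A=0 B=5 C=6 D=0 ZF=1 PC=6
Step 15: PC=6 exec 'MOV C, 2'. After: A=0 B=5 C=2 D=0 ZF=1 PC=7
Step 16: PC=7 exec 'MOV B, 1'. After: A=0 B=1 C=2 D=0 ZF=1 PC=8
Step 17: PC=8 exec 'ADD A, 6'. After: A=6 B=1 C=2 D=0 ZF=0 PC=9
Step 18: PC=9 exec 'HALT'. After: A=6 B=1 C=2 D=0 ZF=0 PC=9 HALTED

Answer: 6 1 2 0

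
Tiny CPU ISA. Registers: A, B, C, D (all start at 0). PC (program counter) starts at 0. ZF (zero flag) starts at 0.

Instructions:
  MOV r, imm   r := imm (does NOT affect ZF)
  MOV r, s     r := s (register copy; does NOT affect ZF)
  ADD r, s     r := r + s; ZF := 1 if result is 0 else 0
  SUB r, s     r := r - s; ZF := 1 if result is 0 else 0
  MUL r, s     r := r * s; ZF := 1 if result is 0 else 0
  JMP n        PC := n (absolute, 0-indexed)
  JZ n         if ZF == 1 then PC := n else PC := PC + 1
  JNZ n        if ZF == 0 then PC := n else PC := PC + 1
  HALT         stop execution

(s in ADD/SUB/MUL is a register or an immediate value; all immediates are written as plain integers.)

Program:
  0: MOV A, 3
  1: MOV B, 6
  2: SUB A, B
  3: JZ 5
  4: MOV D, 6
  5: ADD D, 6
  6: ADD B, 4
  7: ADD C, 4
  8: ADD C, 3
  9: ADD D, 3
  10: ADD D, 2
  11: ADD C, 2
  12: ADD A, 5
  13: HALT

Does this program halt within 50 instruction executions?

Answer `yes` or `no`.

Step 1: PC=0 exec 'MOV A, 3'. After: A=3 B=0 C=0 D=0 ZF=0 PC=1
Step 2: PC=1 exec 'MOV B, 6'. After: A=3 B=6 C=0 D=0 ZF=0 PC=2
Step 3: PC=2 exec 'SUB A, B'. After: A=-3 B=6 C=0 D=0 ZF=0 PC=3
Step 4: PC=3 exec 'JZ 5'. After: A=-3 B=6 C=0 D=0 ZF=0 PC=4
Step 5: PC=4 exec 'MOV D, 6'. After: A=-3 B=6 C=0 D=6 ZF=0 PC=5
Step 6: PC=5 exec 'ADD D, 6'. After: A=-3 B=6 C=0 D=12 ZF=0 PC=6
Step 7: PC=6 exec 'ADD B, 4'. After: A=-3 B=10 C=0 D=12 ZF=0 PC=7
Step 8: PC=7 exec 'ADD C, 4'. After: A=-3 B=10 C=4 D=12 ZF=0 PC=8
Step 9: PC=8 exec 'ADD C, 3'. After: A=-3 B=10 C=7 D=12 ZF=0 PC=9
Step 10: PC=9 exec 'ADD D, 3'. After: A=-3 B=10 C=7 D=15 ZF=0 PC=10
Step 11: PC=10 exec 'ADD D, 2'. After: A=-3 B=10 C=7 D=17 ZF=0 PC=11
Step 12: PC=11 exec 'ADD C, 2'. After: A=-3 B=10 C=9 D=17 ZF=0 PC=12
Step 13: PC=12 exec 'ADD A, 5'. After: A=2 B=10 C=9 D=17 ZF=0 PC=13
Step 14: PC=13 exec 'HALT'. After: A=2 B=10 C=9 D=17 ZF=0 PC=13 HALTED

Answer: yes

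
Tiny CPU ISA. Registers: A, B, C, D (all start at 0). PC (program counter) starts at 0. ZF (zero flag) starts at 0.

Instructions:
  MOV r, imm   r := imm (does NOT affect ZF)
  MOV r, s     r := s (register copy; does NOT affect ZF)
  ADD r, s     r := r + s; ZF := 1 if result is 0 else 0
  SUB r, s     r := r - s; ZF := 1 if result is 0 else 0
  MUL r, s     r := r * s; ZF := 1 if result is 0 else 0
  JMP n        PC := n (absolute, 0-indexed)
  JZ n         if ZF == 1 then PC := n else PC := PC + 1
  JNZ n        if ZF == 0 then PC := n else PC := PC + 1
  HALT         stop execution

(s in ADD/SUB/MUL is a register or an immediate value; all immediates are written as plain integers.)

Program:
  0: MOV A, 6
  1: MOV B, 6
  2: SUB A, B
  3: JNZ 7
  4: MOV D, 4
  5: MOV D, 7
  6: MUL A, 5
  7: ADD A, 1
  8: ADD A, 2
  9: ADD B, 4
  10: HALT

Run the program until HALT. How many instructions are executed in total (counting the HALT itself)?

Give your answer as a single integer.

Answer: 11

Derivation:
Step 1: PC=0 exec 'MOV A, 6'. After: A=6 B=0 C=0 D=0 ZF=0 PC=1
Step 2: PC=1 exec 'MOV B, 6'. After: A=6 B=6 C=0 D=0 ZF=0 PC=2
Step 3: PC=2 exec 'SUB A, B'. After: A=0 B=6 C=0 D=0 ZF=1 PC=3
Step 4: PC=3 exec 'JNZ 7'. After: A=0 B=6 C=0 D=0 ZF=1 PC=4
Step 5: PC=4 exec 'MOV D, 4'. After: A=0 B=6 C=0 D=4 ZF=1 PC=5
Step 6: PC=5 exec 'MOV D, 7'. After: A=0 B=6 C=0 D=7 ZF=1 PC=6
Step 7: PC=6 exec 'MUL A, 5'. After: A=0 B=6 C=0 D=7 ZF=1 PC=7
Step 8: PC=7 exec 'ADD A, 1'. After: A=1 B=6 C=0 D=7 ZF=0 PC=8
Step 9: PC=8 exec 'ADD A, 2'. After: A=3 B=6 C=0 D=7 ZF=0 PC=9
Step 10: PC=9 exec 'ADD B, 4'. After: A=3 B=10 C=0 D=7 ZF=0 PC=10
Step 11: PC=10 exec 'HALT'. After: A=3 B=10 C=0 D=7 ZF=0 PC=10 HALTED
Total instructions executed: 11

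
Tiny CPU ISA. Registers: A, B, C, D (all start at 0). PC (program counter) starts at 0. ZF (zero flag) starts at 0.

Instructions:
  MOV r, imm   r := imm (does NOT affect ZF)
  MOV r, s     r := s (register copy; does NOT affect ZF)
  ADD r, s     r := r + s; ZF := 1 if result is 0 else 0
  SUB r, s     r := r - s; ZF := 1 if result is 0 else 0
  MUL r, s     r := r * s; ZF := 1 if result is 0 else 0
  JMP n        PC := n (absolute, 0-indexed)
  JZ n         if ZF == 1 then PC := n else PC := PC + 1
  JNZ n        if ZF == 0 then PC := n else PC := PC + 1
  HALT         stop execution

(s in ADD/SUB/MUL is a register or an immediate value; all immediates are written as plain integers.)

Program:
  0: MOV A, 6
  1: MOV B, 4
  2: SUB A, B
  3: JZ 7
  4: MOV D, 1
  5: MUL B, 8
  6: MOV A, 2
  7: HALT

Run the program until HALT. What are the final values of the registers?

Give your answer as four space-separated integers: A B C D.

Step 1: PC=0 exec 'MOV A, 6'. After: A=6 B=0 C=0 D=0 ZF=0 PC=1
Step 2: PC=1 exec 'MOV B, 4'. After: A=6 B=4 C=0 D=0 ZF=0 PC=2
Step 3: PC=2 exec 'SUB A, B'. After: A=2 B=4 C=0 D=0 ZF=0 PC=3
Step 4: PC=3 exec 'JZ 7'. After: A=2 B=4 C=0 D=0 ZF=0 PC=4
Step 5: PC=4 exec 'MOV D, 1'. After: A=2 B=4 C=0 D=1 ZF=0 PC=5
Step 6: PC=5 exec 'MUL B, 8'. After: A=2 B=32 C=0 D=1 ZF=0 PC=6
Step 7: PC=6 exec 'MOV A, 2'. After: A=2 B=32 C=0 D=1 ZF=0 PC=7
Step 8: PC=7 exec 'HALT'. After: A=2 B=32 C=0 D=1 ZF=0 PC=7 HALTED

Answer: 2 32 0 1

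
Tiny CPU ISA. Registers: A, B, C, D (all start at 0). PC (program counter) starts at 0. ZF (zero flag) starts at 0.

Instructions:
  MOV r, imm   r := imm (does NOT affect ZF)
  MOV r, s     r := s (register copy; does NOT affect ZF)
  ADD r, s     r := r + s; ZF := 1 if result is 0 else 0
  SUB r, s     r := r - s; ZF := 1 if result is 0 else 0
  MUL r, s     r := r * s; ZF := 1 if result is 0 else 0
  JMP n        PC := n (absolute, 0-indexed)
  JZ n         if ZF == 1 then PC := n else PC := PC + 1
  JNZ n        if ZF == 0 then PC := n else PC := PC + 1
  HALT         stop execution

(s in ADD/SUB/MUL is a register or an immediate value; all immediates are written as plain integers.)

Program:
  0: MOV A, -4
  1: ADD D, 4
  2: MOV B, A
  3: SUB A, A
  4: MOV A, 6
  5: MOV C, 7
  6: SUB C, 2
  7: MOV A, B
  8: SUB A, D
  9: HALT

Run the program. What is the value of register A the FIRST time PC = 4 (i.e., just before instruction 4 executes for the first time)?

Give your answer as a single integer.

Step 1: PC=0 exec 'MOV A, -4'. After: A=-4 B=0 C=0 D=0 ZF=0 PC=1
Step 2: PC=1 exec 'ADD D, 4'. After: A=-4 B=0 C=0 D=4 ZF=0 PC=2
Step 3: PC=2 exec 'MOV B, A'. After: A=-4 B=-4 C=0 D=4 ZF=0 PC=3
Step 4: PC=3 exec 'SUB A, A'. After: A=0 B=-4 C=0 D=4 ZF=1 PC=4
First time PC=4: A=0

0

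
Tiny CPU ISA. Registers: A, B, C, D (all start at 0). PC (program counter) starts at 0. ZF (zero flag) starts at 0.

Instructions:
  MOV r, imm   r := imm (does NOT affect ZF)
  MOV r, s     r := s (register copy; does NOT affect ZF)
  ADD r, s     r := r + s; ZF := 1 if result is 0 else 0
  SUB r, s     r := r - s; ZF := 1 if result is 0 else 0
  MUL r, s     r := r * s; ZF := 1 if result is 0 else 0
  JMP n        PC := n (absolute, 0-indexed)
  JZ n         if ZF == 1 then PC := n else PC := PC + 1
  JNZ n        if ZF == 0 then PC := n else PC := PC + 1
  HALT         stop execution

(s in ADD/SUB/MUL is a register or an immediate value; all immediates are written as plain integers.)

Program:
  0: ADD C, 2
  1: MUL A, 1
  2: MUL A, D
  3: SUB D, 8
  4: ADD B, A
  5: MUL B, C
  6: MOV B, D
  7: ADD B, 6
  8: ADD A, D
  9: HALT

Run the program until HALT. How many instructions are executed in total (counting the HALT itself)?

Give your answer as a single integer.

Step 1: PC=0 exec 'ADD C, 2'. After: A=0 B=0 C=2 D=0 ZF=0 PC=1
Step 2: PC=1 exec 'MUL A, 1'. After: A=0 B=0 C=2 D=0 ZF=1 PC=2
Step 3: PC=2 exec 'MUL A, D'. After: A=0 B=0 C=2 D=0 ZF=1 PC=3
Step 4: PC=3 exec 'SUB D, 8'. After: A=0 B=0 C=2 D=-8 ZF=0 PC=4
Step 5: PC=4 exec 'ADD B, A'. After: A=0 B=0 C=2 D=-8 ZF=1 PC=5
Step 6: PC=5 exec 'MUL B, C'. After: A=0 B=0 C=2 D=-8 ZF=1 PC=6
Step 7: PC=6 exec 'MOV B, D'. After: A=0 B=-8 C=2 D=-8 ZF=1 PC=7
Step 8: PC=7 exec 'ADD B, 6'. After: A=0 B=-2 C=2 D=-8 ZF=0 PC=8
Step 9: PC=8 exec 'ADD A, D'. After: A=-8 B=-2 C=2 D=-8 ZF=0 PC=9
Step 10: PC=9 exec 'HALT'. After: A=-8 B=-2 C=2 D=-8 ZF=0 PC=9 HALTED
Total instructions executed: 10

Answer: 10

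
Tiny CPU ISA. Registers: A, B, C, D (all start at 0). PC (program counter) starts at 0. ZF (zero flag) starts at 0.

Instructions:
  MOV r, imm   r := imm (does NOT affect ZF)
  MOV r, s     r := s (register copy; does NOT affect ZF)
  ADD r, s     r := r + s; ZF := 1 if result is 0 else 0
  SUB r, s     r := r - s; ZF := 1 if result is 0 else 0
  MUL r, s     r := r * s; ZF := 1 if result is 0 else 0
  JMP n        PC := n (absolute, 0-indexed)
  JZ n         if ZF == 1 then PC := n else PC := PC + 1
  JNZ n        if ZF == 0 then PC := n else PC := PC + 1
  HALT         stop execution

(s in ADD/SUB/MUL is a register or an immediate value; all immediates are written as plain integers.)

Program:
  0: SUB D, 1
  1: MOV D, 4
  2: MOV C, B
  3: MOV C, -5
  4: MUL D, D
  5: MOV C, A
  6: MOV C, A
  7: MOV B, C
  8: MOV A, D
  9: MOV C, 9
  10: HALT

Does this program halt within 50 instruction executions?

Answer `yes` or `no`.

Answer: yes

Derivation:
Step 1: PC=0 exec 'SUB D, 1'. After: A=0 B=0 C=0 D=-1 ZF=0 PC=1
Step 2: PC=1 exec 'MOV D, 4'. After: A=0 B=0 C=0 D=4 ZF=0 PC=2
Step 3: PC=2 exec 'MOV C, B'. After: A=0 B=0 C=0 D=4 ZF=0 PC=3
Step 4: PC=3 exec 'MOV C, -5'. After: A=0 B=0 C=-5 D=4 ZF=0 PC=4
Step 5: PC=4 exec 'MUL D, D'. After: A=0 B=0 C=-5 D=16 ZF=0 PC=5
Step 6: PC=5 exec 'MOV C, A'. After: A=0 B=0 C=0 D=16 ZF=0 PC=6
Step 7: PC=6 exec 'MOV C, A'. After: A=0 B=0 C=0 D=16 ZF=0 PC=7
Step 8: PC=7 exec 'MOV B, C'. After: A=0 B=0 C=0 D=16 ZF=0 PC=8
Step 9: PC=8 exec 'MOV A, D'. After: A=16 B=0 C=0 D=16 ZF=0 PC=9
Step 10: PC=9 exec 'MOV C, 9'. After: A=16 B=0 C=9 D=16 ZF=0 PC=10
Step 11: PC=10 exec 'HALT'. After: A=16 B=0 C=9 D=16 ZF=0 PC=10 HALTED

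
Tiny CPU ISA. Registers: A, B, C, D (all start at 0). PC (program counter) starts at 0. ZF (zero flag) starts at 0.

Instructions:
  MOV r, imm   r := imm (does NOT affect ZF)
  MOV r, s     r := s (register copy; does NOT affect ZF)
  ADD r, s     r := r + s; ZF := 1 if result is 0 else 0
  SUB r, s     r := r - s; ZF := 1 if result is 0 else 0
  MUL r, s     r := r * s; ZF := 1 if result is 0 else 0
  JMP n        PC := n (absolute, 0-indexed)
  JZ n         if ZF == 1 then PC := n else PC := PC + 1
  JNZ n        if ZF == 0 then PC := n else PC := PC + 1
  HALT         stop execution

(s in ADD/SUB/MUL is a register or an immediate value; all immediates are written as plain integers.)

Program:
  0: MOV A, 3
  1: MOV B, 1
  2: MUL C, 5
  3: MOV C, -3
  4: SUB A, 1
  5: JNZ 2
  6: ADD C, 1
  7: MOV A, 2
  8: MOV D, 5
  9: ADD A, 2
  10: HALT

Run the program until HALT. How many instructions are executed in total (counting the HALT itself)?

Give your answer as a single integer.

Step 1: PC=0 exec 'MOV A, 3'. After: A=3 B=0 C=0 D=0 ZF=0 PC=1
Step 2: PC=1 exec 'MOV B, 1'. After: A=3 B=1 C=0 D=0 ZF=0 PC=2
Step 3: PC=2 exec 'MUL C, 5'. After: A=3 B=1 C=0 D=0 ZF=1 PC=3
Step 4: PC=3 exec 'MOV C, -3'. After: A=3 B=1 C=-3 D=0 ZF=1 PC=4
Step 5: PC=4 exec 'SUB A, 1'. After: A=2 B=1 C=-3 D=0 ZF=0 PC=5
Step 6: PC=5 exec 'JNZ 2'. After: A=2 B=1 C=-3 D=0 ZF=0 PC=2
Step 7: PC=2 exec 'MUL C, 5'. After: A=2 B=1 C=-15 D=0 ZF=0 PC=3
Step 8: PC=3 exec 'MOV C, -3'. After: A=2 B=1 C=-3 D=0 ZF=0 PC=4
Step 9: PC=4 exec 'SUB A, 1'. After: A=1 B=1 C=-3 D=0 ZF=0 PC=5
Step 10: PC=5 exec 'JNZ 2'. After: A=1 B=1 C=-3 D=0 ZF=0 PC=2
Step 11: PC=2 exec 'MUL C, 5'. After: A=1 B=1 C=-15 D=0 ZF=0 PC=3
Step 12: PC=3 exec 'MOV C, -3'. After: A=1 B=1 C=-3 D=0 ZF=0 PC=4
Step 13: PC=4 exec 'SUB A, 1'. After: A=0 B=1 C=-3 D=0 ZF=1 PC=5
Step 14: PC=5 exec 'JNZ 2'. After: A=0 B=1 C=-3 D=0 ZF=1 PC=6
Step 15: PC=6 exec 'ADD C, 1'. After: A=0 B=1 C=-2 D=0 ZF=0 PC=7
Step 16: PC=7 exec 'MOV A, 2'. After: A=2 B=1 C=-2 D=0 ZF=0 PC=8
Step 17: PC=8 exec 'MOV D, 5'. After: A=2 B=1 C=-2 D=5 ZF=0 PC=9
Step 18: PC=9 exec 'ADD A, 2'. After: A=4 B=1 C=-2 D=5 ZF=0 PC=10
Step 19: PC=10 exec 'HALT'. After: A=4 B=1 C=-2 D=5 ZF=0 PC=10 HALTED
Total instructions executed: 19

Answer: 19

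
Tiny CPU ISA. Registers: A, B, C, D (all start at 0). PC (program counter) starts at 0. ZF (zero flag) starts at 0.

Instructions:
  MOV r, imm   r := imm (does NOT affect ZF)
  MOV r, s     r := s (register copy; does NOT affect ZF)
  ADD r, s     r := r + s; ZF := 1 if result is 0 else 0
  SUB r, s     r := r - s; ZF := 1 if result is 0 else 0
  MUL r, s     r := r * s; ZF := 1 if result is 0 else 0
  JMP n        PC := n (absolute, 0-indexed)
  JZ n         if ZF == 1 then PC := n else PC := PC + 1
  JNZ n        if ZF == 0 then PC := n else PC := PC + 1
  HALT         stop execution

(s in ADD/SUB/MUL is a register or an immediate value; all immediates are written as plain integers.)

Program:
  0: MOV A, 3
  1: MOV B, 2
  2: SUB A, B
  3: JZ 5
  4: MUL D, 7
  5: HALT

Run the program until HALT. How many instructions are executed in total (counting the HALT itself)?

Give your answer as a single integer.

Step 1: PC=0 exec 'MOV A, 3'. After: A=3 B=0 C=0 D=0 ZF=0 PC=1
Step 2: PC=1 exec 'MOV B, 2'. After: A=3 B=2 C=0 D=0 ZF=0 PC=2
Step 3: PC=2 exec 'SUB A, B'. After: A=1 B=2 C=0 D=0 ZF=0 PC=3
Step 4: PC=3 exec 'JZ 5'. After: A=1 B=2 C=0 D=0 ZF=0 PC=4
Step 5: PC=4 exec 'MUL D, 7'. After: A=1 B=2 C=0 D=0 ZF=1 PC=5
Step 6: PC=5 exec 'HALT'. After: A=1 B=2 C=0 D=0 ZF=1 PC=5 HALTED
Total instructions executed: 6

Answer: 6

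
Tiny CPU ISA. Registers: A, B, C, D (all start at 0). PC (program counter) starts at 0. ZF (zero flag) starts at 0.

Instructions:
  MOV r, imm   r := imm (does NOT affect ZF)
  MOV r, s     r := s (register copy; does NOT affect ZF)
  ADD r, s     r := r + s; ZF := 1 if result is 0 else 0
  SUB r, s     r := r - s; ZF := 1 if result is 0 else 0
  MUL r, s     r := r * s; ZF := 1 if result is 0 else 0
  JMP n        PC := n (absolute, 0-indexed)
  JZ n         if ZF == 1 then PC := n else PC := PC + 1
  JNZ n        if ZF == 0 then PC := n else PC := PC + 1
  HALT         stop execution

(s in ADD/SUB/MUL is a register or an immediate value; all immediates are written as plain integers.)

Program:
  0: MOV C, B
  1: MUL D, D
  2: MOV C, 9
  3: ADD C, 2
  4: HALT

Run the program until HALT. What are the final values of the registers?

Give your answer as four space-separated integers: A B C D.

Step 1: PC=0 exec 'MOV C, B'. After: A=0 B=0 C=0 D=0 ZF=0 PC=1
Step 2: PC=1 exec 'MUL D, D'. After: A=0 B=0 C=0 D=0 ZF=1 PC=2
Step 3: PC=2 exec 'MOV C, 9'. After: A=0 B=0 C=9 D=0 ZF=1 PC=3
Step 4: PC=3 exec 'ADD C, 2'. After: A=0 B=0 C=11 D=0 ZF=0 PC=4
Step 5: PC=4 exec 'HALT'. After: A=0 B=0 C=11 D=0 ZF=0 PC=4 HALTED

Answer: 0 0 11 0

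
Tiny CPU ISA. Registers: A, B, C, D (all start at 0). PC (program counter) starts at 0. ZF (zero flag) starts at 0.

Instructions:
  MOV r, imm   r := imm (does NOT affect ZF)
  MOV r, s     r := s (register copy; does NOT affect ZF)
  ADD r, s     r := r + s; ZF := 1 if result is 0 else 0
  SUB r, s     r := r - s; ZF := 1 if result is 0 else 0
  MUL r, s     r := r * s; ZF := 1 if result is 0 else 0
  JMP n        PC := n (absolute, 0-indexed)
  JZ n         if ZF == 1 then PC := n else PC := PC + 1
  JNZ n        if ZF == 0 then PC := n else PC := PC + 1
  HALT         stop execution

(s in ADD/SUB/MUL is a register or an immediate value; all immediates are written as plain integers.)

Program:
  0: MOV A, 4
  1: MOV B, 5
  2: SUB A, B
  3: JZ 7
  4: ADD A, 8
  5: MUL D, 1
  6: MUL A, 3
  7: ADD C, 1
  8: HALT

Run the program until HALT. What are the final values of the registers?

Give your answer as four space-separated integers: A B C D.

Answer: 21 5 1 0

Derivation:
Step 1: PC=0 exec 'MOV A, 4'. After: A=4 B=0 C=0 D=0 ZF=0 PC=1
Step 2: PC=1 exec 'MOV B, 5'. After: A=4 B=5 C=0 D=0 ZF=0 PC=2
Step 3: PC=2 exec 'SUB A, B'. After: A=-1 B=5 C=0 D=0 ZF=0 PC=3
Step 4: PC=3 exec 'JZ 7'. After: A=-1 B=5 C=0 D=0 ZF=0 PC=4
Step 5: PC=4 exec 'ADD A, 8'. After: A=7 B=5 C=0 D=0 ZF=0 PC=5
Step 6: PC=5 exec 'MUL D, 1'. After: A=7 B=5 C=0 D=0 ZF=1 PC=6
Step 7: PC=6 exec 'MUL A, 3'. After: A=21 B=5 C=0 D=0 ZF=0 PC=7
Step 8: PC=7 exec 'ADD C, 1'. After: A=21 B=5 C=1 D=0 ZF=0 PC=8
Step 9: PC=8 exec 'HALT'. After: A=21 B=5 C=1 D=0 ZF=0 PC=8 HALTED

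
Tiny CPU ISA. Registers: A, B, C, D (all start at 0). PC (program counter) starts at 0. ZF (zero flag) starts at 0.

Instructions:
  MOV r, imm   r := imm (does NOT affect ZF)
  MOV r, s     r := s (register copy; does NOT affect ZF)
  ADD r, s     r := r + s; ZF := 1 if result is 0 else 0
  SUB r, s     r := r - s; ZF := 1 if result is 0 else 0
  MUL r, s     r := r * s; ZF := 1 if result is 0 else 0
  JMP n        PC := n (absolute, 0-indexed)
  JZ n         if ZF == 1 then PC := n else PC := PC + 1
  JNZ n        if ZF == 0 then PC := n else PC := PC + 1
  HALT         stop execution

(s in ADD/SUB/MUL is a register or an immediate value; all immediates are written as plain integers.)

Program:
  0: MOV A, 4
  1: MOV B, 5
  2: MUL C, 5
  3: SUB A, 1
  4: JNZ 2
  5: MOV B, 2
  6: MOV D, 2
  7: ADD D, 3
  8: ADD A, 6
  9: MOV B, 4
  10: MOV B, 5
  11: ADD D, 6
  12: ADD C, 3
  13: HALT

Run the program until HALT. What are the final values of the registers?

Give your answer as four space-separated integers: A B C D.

Answer: 6 5 3 11

Derivation:
Step 1: PC=0 exec 'MOV A, 4'. After: A=4 B=0 C=0 D=0 ZF=0 PC=1
Step 2: PC=1 exec 'MOV B, 5'. After: A=4 B=5 C=0 D=0 ZF=0 PC=2
Step 3: PC=2 exec 'MUL C, 5'. After: A=4 B=5 C=0 D=0 ZF=1 PC=3
Step 4: PC=3 exec 'SUB A, 1'. After: A=3 B=5 C=0 D=0 ZF=0 PC=4
Step 5: PC=4 exec 'JNZ 2'. After: A=3 B=5 C=0 D=0 ZF=0 PC=2
Step 6: PC=2 exec 'MUL C, 5'. After: A=3 B=5 C=0 D=0 ZF=1 PC=3
Step 7: PC=3 exec 'SUB A, 1'. After: A=2 B=5 C=0 D=0 ZF=0 PC=4
Step 8: PC=4 exec 'JNZ 2'. After: A=2 B=5 C=0 D=0 ZF=0 PC=2
Step 9: PC=2 exec 'MUL C, 5'. After: A=2 B=5 C=0 D=0 ZF=1 PC=3
Step 10: PC=3 exec 'SUB A, 1'. After: A=1 B=5 C=0 D=0 ZF=0 PC=4
Step 11: PC=4 exec 'JNZ 2'. After: A=1 B=5 C=0 D=0 ZF=0 PC=2
Step 12: PC=2 exec 'MUL C, 5'. After: A=1 B=5 C=0 D=0 ZF=1 PC=3
Step 13: PC=3 exec 'SUB A, 1'. After: A=0 B=5 C=0 D=0 ZF=1 PC=4
Step 14: PC=4 exec 'JNZ 2'. After: A=0 B=5 C=0 D=0 ZF=1 PC=5
Step 15: PC=5 exec 'MOV B, 2'. After: A=0 B=2 C=0 D=0 ZF=1 PC=6
Step 16: PC=6 exec 'MOV D, 2'. After: A=0 B=2 C=0 D=2 ZF=1 PC=7
Step 17: PC=7 exec 'ADD D, 3'. After: A=0 B=2 C=0 D=5 ZF=0 PC=8
Step 18: PC=8 exec 'ADD A, 6'. After: A=6 B=2 C=0 D=5 ZF=0 PC=9
Step 19: PC=9 exec 'MOV B, 4'. After: A=6 B=4 C=0 D=5 ZF=0 PC=10
Step 20: PC=10 exec 'MOV B, 5'. After: A=6 B=5 C=0 D=5 ZF=0 PC=11
Step 21: PC=11 exec 'ADD D, 6'. After: A=6 B=5 C=0 D=11 ZF=0 PC=12
Step 22: PC=12 exec 'ADD C, 3'. After: A=6 B=5 C=3 D=11 ZF=0 PC=13
Step 23: PC=13 exec 'HALT'. After: A=6 B=5 C=3 D=11 ZF=0 PC=13 HALTED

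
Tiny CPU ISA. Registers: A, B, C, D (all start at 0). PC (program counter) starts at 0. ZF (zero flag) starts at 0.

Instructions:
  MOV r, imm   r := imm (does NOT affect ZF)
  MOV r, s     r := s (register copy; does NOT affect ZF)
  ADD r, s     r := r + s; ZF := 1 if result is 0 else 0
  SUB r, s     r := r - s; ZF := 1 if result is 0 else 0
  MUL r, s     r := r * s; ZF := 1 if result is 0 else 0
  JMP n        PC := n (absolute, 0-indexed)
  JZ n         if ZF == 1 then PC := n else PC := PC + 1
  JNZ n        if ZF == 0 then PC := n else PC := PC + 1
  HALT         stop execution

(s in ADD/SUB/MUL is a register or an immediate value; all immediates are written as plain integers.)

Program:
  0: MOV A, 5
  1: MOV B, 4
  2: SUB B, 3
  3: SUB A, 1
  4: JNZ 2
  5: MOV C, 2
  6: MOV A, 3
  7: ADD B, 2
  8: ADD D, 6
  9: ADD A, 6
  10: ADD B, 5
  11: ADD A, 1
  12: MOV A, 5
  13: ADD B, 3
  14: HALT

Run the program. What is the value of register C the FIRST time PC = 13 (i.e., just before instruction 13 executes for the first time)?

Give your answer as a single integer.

Step 1: PC=0 exec 'MOV A, 5'. After: A=5 B=0 C=0 D=0 ZF=0 PC=1
Step 2: PC=1 exec 'MOV B, 4'. After: A=5 B=4 C=0 D=0 ZF=0 PC=2
Step 3: PC=2 exec 'SUB B, 3'. After: A=5 B=1 C=0 D=0 ZF=0 PC=3
Step 4: PC=3 exec 'SUB A, 1'. After: A=4 B=1 C=0 D=0 ZF=0 PC=4
Step 5: PC=4 exec 'JNZ 2'. After: A=4 B=1 C=0 D=0 ZF=0 PC=2
Step 6: PC=2 exec 'SUB B, 3'. After: A=4 B=-2 C=0 D=0 ZF=0 PC=3
Step 7: PC=3 exec 'SUB A, 1'. After: A=3 B=-2 C=0 D=0 ZF=0 PC=4
Step 8: PC=4 exec 'JNZ 2'. After: A=3 B=-2 C=0 D=0 ZF=0 PC=2
Step 9: PC=2 exec 'SUB B, 3'. After: A=3 B=-5 C=0 D=0 ZF=0 PC=3
Step 10: PC=3 exec 'SUB A, 1'. After: A=2 B=-5 C=0 D=0 ZF=0 PC=4
Step 11: PC=4 exec 'JNZ 2'. After: A=2 B=-5 C=0 D=0 ZF=0 PC=2
Step 12: PC=2 exec 'SUB B, 3'. After: A=2 B=-8 C=0 D=0 ZF=0 PC=3
Step 13: PC=3 exec 'SUB A, 1'. After: A=1 B=-8 C=0 D=0 ZF=0 PC=4
Step 14: PC=4 exec 'JNZ 2'. After: A=1 B=-8 C=0 D=0 ZF=0 PC=2
Step 15: PC=2 exec 'SUB B, 3'. After: A=1 B=-11 C=0 D=0 ZF=0 PC=3
Step 16: PC=3 exec 'SUB A, 1'. After: A=0 B=-11 C=0 D=0 ZF=1 PC=4
Step 17: PC=4 exec 'JNZ 2'. After: A=0 B=-11 C=0 D=0 ZF=1 PC=5
Step 18: PC=5 exec 'MOV C, 2'. After: A=0 B=-11 C=2 D=0 ZF=1 PC=6
Step 19: PC=6 exec 'MOV A, 3'. After: A=3 B=-11 C=2 D=0 ZF=1 PC=7
Step 20: PC=7 exec 'ADD B, 2'. After: A=3 B=-9 C=2 D=0 ZF=0 PC=8
Step 21: PC=8 exec 'ADD D, 6'. After: A=3 B=-9 C=2 D=6 ZF=0 PC=9
Step 22: PC=9 exec 'ADD A, 6'. After: A=9 B=-9 C=2 D=6 ZF=0 PC=10
Step 23: PC=10 exec 'ADD B, 5'. After: A=9 B=-4 C=2 D=6 ZF=0 PC=11
Step 24: PC=11 exec 'ADD A, 1'. After: A=10 B=-4 C=2 D=6 ZF=0 PC=12
Step 25: PC=12 exec 'MOV A, 5'. After: A=5 B=-4 C=2 D=6 ZF=0 PC=13
First time PC=13: C=2

2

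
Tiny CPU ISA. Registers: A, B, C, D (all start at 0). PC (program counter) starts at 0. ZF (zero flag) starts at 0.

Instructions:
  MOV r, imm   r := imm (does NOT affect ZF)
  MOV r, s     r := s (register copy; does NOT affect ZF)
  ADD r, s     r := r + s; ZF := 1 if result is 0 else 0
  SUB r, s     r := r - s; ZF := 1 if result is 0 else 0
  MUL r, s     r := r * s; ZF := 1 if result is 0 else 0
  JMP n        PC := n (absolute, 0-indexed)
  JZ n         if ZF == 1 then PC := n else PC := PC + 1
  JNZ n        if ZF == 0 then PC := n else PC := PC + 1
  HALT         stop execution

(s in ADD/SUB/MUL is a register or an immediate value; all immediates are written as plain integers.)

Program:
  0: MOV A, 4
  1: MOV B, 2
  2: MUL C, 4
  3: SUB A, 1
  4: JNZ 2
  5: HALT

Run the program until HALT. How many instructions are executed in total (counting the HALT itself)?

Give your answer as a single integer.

Step 1: PC=0 exec 'MOV A, 4'. After: A=4 B=0 C=0 D=0 ZF=0 PC=1
Step 2: PC=1 exec 'MOV B, 2'. After: A=4 B=2 C=0 D=0 ZF=0 PC=2
Step 3: PC=2 exec 'MUL C, 4'. After: A=4 B=2 C=0 D=0 ZF=1 PC=3
Step 4: PC=3 exec 'SUB A, 1'. After: A=3 B=2 C=0 D=0 ZF=0 PC=4
Step 5: PC=4 exec 'JNZ 2'. After: A=3 B=2 C=0 D=0 ZF=0 PC=2
Step 6: PC=2 exec 'MUL C, 4'. After: A=3 B=2 C=0 D=0 ZF=1 PC=3
Step 7: PC=3 exec 'SUB A, 1'. After: A=2 B=2 C=0 D=0 ZF=0 PC=4
Step 8: PC=4 exec 'JNZ 2'. After: A=2 B=2 C=0 D=0 ZF=0 PC=2
Step 9: PC=2 exec 'MUL C, 4'. After: A=2 B=2 C=0 D=0 ZF=1 PC=3
Step 10: PC=3 exec 'SUB A, 1'. After: A=1 B=2 C=0 D=0 ZF=0 PC=4
Step 11: PC=4 exec 'JNZ 2'. After: A=1 B=2 C=0 D=0 ZF=0 PC=2
Step 12: PC=2 exec 'MUL C, 4'. After: A=1 B=2 C=0 D=0 ZF=1 PC=3
Step 13: PC=3 exec 'SUB A, 1'. After: A=0 B=2 C=0 D=0 ZF=1 PC=4
Step 14: PC=4 exec 'JNZ 2'. After: A=0 B=2 C=0 D=0 ZF=1 PC=5
Step 15: PC=5 exec 'HALT'. After: A=0 B=2 C=0 D=0 ZF=1 PC=5 HALTED
Total instructions executed: 15

Answer: 15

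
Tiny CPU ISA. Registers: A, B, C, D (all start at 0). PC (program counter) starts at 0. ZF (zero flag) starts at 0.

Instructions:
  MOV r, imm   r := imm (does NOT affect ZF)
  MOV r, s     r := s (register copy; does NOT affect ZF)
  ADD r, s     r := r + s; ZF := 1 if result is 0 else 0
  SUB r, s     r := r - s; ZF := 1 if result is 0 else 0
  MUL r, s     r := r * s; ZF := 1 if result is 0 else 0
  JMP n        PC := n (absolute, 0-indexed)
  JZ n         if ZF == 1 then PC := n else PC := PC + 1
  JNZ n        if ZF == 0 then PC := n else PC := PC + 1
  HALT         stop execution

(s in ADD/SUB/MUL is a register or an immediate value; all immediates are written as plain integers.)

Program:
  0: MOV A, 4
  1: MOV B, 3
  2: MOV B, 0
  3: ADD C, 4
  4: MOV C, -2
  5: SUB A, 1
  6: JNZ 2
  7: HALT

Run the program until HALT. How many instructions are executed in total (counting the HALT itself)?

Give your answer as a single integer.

Step 1: PC=0 exec 'MOV A, 4'. After: A=4 B=0 C=0 D=0 ZF=0 PC=1
Step 2: PC=1 exec 'MOV B, 3'. After: A=4 B=3 C=0 D=0 ZF=0 PC=2
Step 3: PC=2 exec 'MOV B, 0'. After: A=4 B=0 C=0 D=0 ZF=0 PC=3
Step 4: PC=3 exec 'ADD C, 4'. After: A=4 B=0 C=4 D=0 ZF=0 PC=4
Step 5: PC=4 exec 'MOV C, -2'. After: A=4 B=0 C=-2 D=0 ZF=0 PC=5
Step 6: PC=5 exec 'SUB A, 1'. After: A=3 B=0 C=-2 D=0 ZF=0 PC=6
Step 7: PC=6 exec 'JNZ 2'. After: A=3 B=0 C=-2 D=0 ZF=0 PC=2
Step 8: PC=2 exec 'MOV B, 0'. After: A=3 B=0 C=-2 D=0 ZF=0 PC=3
Step 9: PC=3 exec 'ADD C, 4'. After: A=3 B=0 C=2 D=0 ZF=0 PC=4
Step 10: PC=4 exec 'MOV C, -2'. After: A=3 B=0 C=-2 D=0 ZF=0 PC=5
Step 11: PC=5 exec 'SUB A, 1'. After: A=2 B=0 C=-2 D=0 ZF=0 PC=6
Step 12: PC=6 exec 'JNZ 2'. After: A=2 B=0 C=-2 D=0 ZF=0 PC=2
Step 13: PC=2 exec 'MOV B, 0'. After: A=2 B=0 C=-2 D=0 ZF=0 PC=3
Step 14: PC=3 exec 'ADD C, 4'. After: A=2 B=0 C=2 D=0 ZF=0 PC=4
Step 15: PC=4 exec 'MOV C, -2'. After: A=2 B=0 C=-2 D=0 ZF=0 PC=5
Step 16: PC=5 exec 'SUB A, 1'. After: A=1 B=0 C=-2 D=0 ZF=0 PC=6
Step 17: PC=6 exec 'JNZ 2'. After: A=1 B=0 C=-2 D=0 ZF=0 PC=2
Step 18: PC=2 exec 'MOV B, 0'. After: A=1 B=0 C=-2 D=0 ZF=0 PC=3
Step 19: PC=3 exec 'ADD C, 4'. After: A=1 B=0 C=2 D=0 ZF=0 PC=4
Step 20: PC=4 exec 'MOV C, -2'. After: A=1 B=0 C=-2 D=0 ZF=0 PC=5
Step 21: PC=5 exec 'SUB A, 1'. After: A=0 B=0 C=-2 D=0 ZF=1 PC=6
Step 22: PC=6 exec 'JNZ 2'. After: A=0 B=0 C=-2 D=0 ZF=1 PC=7
Step 23: PC=7 exec 'HALT'. After: A=0 B=0 C=-2 D=0 ZF=1 PC=7 HALTED
Total instructions executed: 23

Answer: 23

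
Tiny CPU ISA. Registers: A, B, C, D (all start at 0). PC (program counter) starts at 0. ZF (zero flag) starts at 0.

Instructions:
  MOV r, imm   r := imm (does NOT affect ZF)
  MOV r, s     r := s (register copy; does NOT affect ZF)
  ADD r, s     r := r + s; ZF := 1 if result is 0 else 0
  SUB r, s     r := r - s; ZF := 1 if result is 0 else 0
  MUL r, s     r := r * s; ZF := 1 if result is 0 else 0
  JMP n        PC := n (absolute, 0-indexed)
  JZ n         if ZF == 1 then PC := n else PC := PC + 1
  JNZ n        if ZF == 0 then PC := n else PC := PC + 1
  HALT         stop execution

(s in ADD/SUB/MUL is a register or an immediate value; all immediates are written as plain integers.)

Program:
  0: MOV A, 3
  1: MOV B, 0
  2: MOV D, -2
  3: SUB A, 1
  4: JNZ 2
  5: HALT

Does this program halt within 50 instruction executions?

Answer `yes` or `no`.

Answer: yes

Derivation:
Step 1: PC=0 exec 'MOV A, 3'. After: A=3 B=0 C=0 D=0 ZF=0 PC=1
Step 2: PC=1 exec 'MOV B, 0'. After: A=3 B=0 C=0 D=0 ZF=0 PC=2
Step 3: PC=2 exec 'MOV D, -2'. After: A=3 B=0 C=0 D=-2 ZF=0 PC=3
Step 4: PC=3 exec 'SUB A, 1'. After: A=2 B=0 C=0 D=-2 ZF=0 PC=4
Step 5: PC=4 exec 'JNZ 2'. After: A=2 B=0 C=0 D=-2 ZF=0 PC=2
Step 6: PC=2 exec 'MOV D, -2'. After: A=2 B=0 C=0 D=-2 ZF=0 PC=3
Step 7: PC=3 exec 'SUB A, 1'. After: A=1 B=0 C=0 D=-2 ZF=0 PC=4
Step 8: PC=4 exec 'JNZ 2'. After: A=1 B=0 C=0 D=-2 ZF=0 PC=2
Step 9: PC=2 exec 'MOV D, -2'. After: A=1 B=0 C=0 D=-2 ZF=0 PC=3
Step 10: PC=3 exec 'SUB A, 1'. After: A=0 B=0 C=0 D=-2 ZF=1 PC=4
Step 11: PC=4 exec 'JNZ 2'. After: A=0 B=0 C=0 D=-2 ZF=1 PC=5
Step 12: PC=5 exec 'HALT'. After: A=0 B=0 C=0 D=-2 ZF=1 PC=5 HALTED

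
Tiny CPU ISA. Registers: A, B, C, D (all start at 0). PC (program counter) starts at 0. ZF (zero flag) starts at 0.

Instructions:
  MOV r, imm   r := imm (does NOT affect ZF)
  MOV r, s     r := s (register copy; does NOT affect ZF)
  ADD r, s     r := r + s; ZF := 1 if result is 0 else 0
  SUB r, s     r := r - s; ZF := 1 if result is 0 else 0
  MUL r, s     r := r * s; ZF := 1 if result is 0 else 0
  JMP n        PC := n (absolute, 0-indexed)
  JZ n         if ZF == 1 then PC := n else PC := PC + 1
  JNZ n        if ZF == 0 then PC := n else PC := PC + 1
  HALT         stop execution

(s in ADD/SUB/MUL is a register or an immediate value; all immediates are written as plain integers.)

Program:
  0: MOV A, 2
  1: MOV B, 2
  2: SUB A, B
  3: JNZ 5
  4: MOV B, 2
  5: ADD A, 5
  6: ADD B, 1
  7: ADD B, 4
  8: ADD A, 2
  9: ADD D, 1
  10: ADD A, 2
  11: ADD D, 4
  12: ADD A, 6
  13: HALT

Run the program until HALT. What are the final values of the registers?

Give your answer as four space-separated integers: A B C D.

Step 1: PC=0 exec 'MOV A, 2'. After: A=2 B=0 C=0 D=0 ZF=0 PC=1
Step 2: PC=1 exec 'MOV B, 2'. After: A=2 B=2 C=0 D=0 ZF=0 PC=2
Step 3: PC=2 exec 'SUB A, B'. After: A=0 B=2 C=0 D=0 ZF=1 PC=3
Step 4: PC=3 exec 'JNZ 5'. After: A=0 B=2 C=0 D=0 ZF=1 PC=4
Step 5: PC=4 exec 'MOV B, 2'. After: A=0 B=2 C=0 D=0 ZF=1 PC=5
Step 6: PC=5 exec 'ADD A, 5'. After: A=5 B=2 C=0 D=0 ZF=0 PC=6
Step 7: PC=6 exec 'ADD B, 1'. After: A=5 B=3 C=0 D=0 ZF=0 PC=7
Step 8: PC=7 exec 'ADD B, 4'. After: A=5 B=7 C=0 D=0 ZF=0 PC=8
Step 9: PC=8 exec 'ADD A, 2'. After: A=7 B=7 C=0 D=0 ZF=0 PC=9
Step 10: PC=9 exec 'ADD D, 1'. After: A=7 B=7 C=0 D=1 ZF=0 PC=10
Step 11: PC=10 exec 'ADD A, 2'. After: A=9 B=7 C=0 D=1 ZF=0 PC=11
Step 12: PC=11 exec 'ADD D, 4'. After: A=9 B=7 C=0 D=5 ZF=0 PC=12
Step 13: PC=12 exec 'ADD A, 6'. After: A=15 B=7 C=0 D=5 ZF=0 PC=13
Step 14: PC=13 exec 'HALT'. After: A=15 B=7 C=0 D=5 ZF=0 PC=13 HALTED

Answer: 15 7 0 5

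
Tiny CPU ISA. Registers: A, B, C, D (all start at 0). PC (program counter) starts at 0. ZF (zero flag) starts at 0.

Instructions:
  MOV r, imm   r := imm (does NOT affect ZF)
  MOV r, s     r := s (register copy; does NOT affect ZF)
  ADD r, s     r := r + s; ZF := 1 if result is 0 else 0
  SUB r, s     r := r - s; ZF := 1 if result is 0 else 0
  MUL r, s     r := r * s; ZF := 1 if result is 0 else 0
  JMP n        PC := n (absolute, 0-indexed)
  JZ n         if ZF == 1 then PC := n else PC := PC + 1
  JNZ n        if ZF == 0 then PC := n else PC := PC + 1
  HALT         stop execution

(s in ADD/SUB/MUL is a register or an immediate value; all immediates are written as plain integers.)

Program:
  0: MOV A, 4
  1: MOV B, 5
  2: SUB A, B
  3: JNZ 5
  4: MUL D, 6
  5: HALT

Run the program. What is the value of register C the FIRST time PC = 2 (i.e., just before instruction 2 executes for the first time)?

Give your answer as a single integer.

Step 1: PC=0 exec 'MOV A, 4'. After: A=4 B=0 C=0 D=0 ZF=0 PC=1
Step 2: PC=1 exec 'MOV B, 5'. After: A=4 B=5 C=0 D=0 ZF=0 PC=2
First time PC=2: C=0

0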